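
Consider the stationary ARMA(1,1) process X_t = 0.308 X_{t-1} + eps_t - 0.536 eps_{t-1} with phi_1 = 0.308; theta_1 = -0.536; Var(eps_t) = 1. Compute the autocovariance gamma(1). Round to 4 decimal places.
\gamma(1) = -0.2103

Multiply the model equation by X_{t-k} and take expectations. With theta_0 = psi_0 = 1 and psi_j the MA(infinity) weights, this gives
  gamma(k) - sum_i phi_i gamma(k-i) = c_k,
  c_k = sigma^2 * sum_{j=k..q} theta_j psi_{j-k}   (c_k = 0 for k > q),
using gamma(-m) = gamma(m).
psi-weights needed (psi_j = theta_j + sum_i phi_i psi_{j-i}):
  psi_1 = theta_1 + phi_1 = -0.536 + (0.308) = -0.228
Right-hand sides:
  c_0 = sigma^2 (1 + theta_1 psi_1) = 1 * (1 + (-0.536)(-0.228)) = 1 * 1.122208 = 1.122208
  c_1 = sigma^2 theta_1 = 1 * (-0.536) = -0.536
  c_2 = 0
Equations for k = 0 and k = 1 (AR order 1):
  gamma(0) = phi_1 gamma(1) + c_0
  gamma(1) = phi_1 gamma(0) + c_1
Substituting the second into the first: gamma(0) (1 - phi_1^2) = c_0 + phi_1 c_1, so
  gamma(0) = (c_0 + phi_1 c_1) / (1 - phi_1^2) = (1.122208 + (0.308)(-0.536)) / (1 - (0.308)^2) = 0.95712 / 0.905136 = 1.057432.
  gamma(1) = phi_1 gamma(0) + c_1 = (0.308)(1.057432) + (-0.536) = -0.210311.
Therefore gamma(1) = -0.2103 (to 4 decimal places).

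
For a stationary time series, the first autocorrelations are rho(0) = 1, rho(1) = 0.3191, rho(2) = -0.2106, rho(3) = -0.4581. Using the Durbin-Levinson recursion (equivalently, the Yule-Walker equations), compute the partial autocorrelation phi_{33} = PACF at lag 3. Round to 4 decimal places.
\phi_{33} = -0.3249

The PACF at lag k is phi_{kk}, the last component of the solution
to the Yule-Walker system G_k phi = r_k where
  (G_k)_{ij} = rho(|i - j|), (r_k)_i = rho(i), i,j = 1..k.
Equivalently, Durbin-Levinson gives phi_{kk} iteratively:
  phi_{11} = rho(1)
  phi_{kk} = [rho(k) - sum_{j=1..k-1} phi_{k-1,j} rho(k-j)]
            / [1 - sum_{j=1..k-1} phi_{k-1,j} rho(j)],
  phi_{k,j} = phi_{k-1,j} - phi_{kk} phi_{k-1,k-j},  j = 1..k-1.
Step k = 1:
  phi_11 = rho(1) = 0.3191.
Step k = 2:
  phi_22 = [rho(2) - phi_11 rho(1)] / [1 - phi_11 rho(1)] = [-0.2106 - (0.3191)(0.3191)] / [1 - (0.3191)(0.3191)]
         = -0.31242481 / 0.89817519 = -0.347844.
  Update: phi_21 = phi_11 - phi_22 phi_11 = 0.3191 - (-0.347844)(0.3191) = 0.430097.
Step k = 3:
  phi_33 = [rho(3) - phi_21 rho(2) - phi_22 rho(1)] / [1 - phi_21 rho(1) - phi_22 rho(2)]
    numerator   = -0.4581 - (0.430097)(-0.2106) - (-0.347844)(0.3191) = -0.25652456
    denominator = 1 - (0.430097)(0.3191) - (-0.347844)(-0.2106) = 0.78950011
  phi_33 = -0.25652456 / 0.78950011 = -0.3249.
Therefore phi_{33} = -0.3249.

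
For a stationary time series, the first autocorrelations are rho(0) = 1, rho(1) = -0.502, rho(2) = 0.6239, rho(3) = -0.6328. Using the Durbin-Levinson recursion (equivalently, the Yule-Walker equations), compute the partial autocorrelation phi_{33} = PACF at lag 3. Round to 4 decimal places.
\phi_{33} = -0.4009

The PACF at lag k is phi_{kk}, the last component of the solution
to the Yule-Walker system G_k phi = r_k where
  (G_k)_{ij} = rho(|i - j|), (r_k)_i = rho(i), i,j = 1..k.
Equivalently, Durbin-Levinson gives phi_{kk} iteratively:
  phi_{11} = rho(1)
  phi_{kk} = [rho(k) - sum_{j=1..k-1} phi_{k-1,j} rho(k-j)]
            / [1 - sum_{j=1..k-1} phi_{k-1,j} rho(j)],
  phi_{k,j} = phi_{k-1,j} - phi_{kk} phi_{k-1,k-j},  j = 1..k-1.
Step k = 1:
  phi_11 = rho(1) = -0.502.
Step k = 2:
  phi_22 = [rho(2) - phi_11 rho(1)] / [1 - phi_11 rho(1)] = [0.6239 - (-0.502)(-0.502)] / [1 - (-0.502)(-0.502)]
         = 0.371896 / 0.747996 = 0.49719.
  Update: phi_21 = phi_11 - phi_22 phi_11 = -0.502 - (0.49719)(-0.502) = -0.252411.
Step k = 3:
  phi_33 = [rho(3) - phi_21 rho(2) - phi_22 rho(1)] / [1 - phi_21 rho(1) - phi_22 rho(2)]
    numerator   = -0.6328 - (-0.252411)(0.6239) - (0.49719)(-0.502) = -0.22573167
    denominator = 1 - (-0.252411)(-0.502) - (0.49719)(0.6239) = 0.56309309
  phi_33 = -0.22573167 / 0.56309309 = -0.4009.
Therefore phi_{33} = -0.4009.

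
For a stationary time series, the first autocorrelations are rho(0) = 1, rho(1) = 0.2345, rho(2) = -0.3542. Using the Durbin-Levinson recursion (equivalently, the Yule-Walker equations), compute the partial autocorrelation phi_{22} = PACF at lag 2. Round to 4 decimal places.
\phi_{22} = -0.4330

The PACF at lag k is phi_{kk}, the last component of the solution
to the Yule-Walker system G_k phi = r_k where
  (G_k)_{ij} = rho(|i - j|), (r_k)_i = rho(i), i,j = 1..k.
Equivalently, Durbin-Levinson gives phi_{kk} iteratively:
  phi_{11} = rho(1)
  phi_{kk} = [rho(k) - sum_{j=1..k-1} phi_{k-1,j} rho(k-j)]
            / [1 - sum_{j=1..k-1} phi_{k-1,j} rho(j)],
  phi_{k,j} = phi_{k-1,j} - phi_{kk} phi_{k-1,k-j},  j = 1..k-1.
Step k = 1:
  phi_11 = rho(1) = 0.2345.
Step k = 2:
  phi_22 = [rho(2) - phi_11 rho(1)] / [1 - phi_11 rho(1)] = [-0.3542 - (0.2345)(0.2345)] / [1 - (0.2345)(0.2345)]
         = -0.40919025 / 0.94500975 = -0.433.
Therefore phi_{22} = -0.4330.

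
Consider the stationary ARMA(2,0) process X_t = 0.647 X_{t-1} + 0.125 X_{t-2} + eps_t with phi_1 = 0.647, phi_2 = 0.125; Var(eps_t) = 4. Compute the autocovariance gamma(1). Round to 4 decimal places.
\gamma(1) = 6.6292

Multiply the model equation by X_{t-k} and take expectations. With theta_0 = psi_0 = 1 and psi_j the MA(infinity) weights, this gives
  gamma(k) - sum_i phi_i gamma(k-i) = c_k,
  c_k = sigma^2 * sum_{j=k..q} theta_j psi_{j-k}   (c_k = 0 for k > q),
using gamma(-m) = gamma(m).
Pure AR (q = 0): c_0 = sigma^2 = 4, c_k = 0 for k >= 1.
Equations for k = 0, 1, 2 (AR order 2, c_2 = 0):
  (E0) gamma(0) = phi_1 gamma(1) + phi_2 gamma(2) + c_0
  (E1) gamma(1) = phi_1 gamma(0) + phi_2 gamma(1) + c_1
  (E2) gamma(2) = phi_1 gamma(1) + phi_2 gamma(0)
From (E1): gamma(1) = A gamma(0) + B with
  A = phi_1 / (1 - phi_2) = 0.647 / 0.875 = 0.739429,   B = c_1 / (1 - phi_2) = 0 / 0.875 = 0.
Insert (E2) into (E0): gamma(0) (1 - phi_2^2) = phi_1 (1 + phi_2) gamma(1) + c_0.
  phi_1 (1 + phi_2) = (0.647)(1.125) = 0.727875,   1 - phi_2^2 = 0.984375.
Replace gamma(1) by A gamma(0) + B and collect gamma(0):
  gamma(0) [0.984375 - (0.727875)(0.739429)] = c_0 = 4
  gamma(0) * 0.446163 = 4
  gamma(0) = 4 / 0.446163 = 8.965325.
  gamma(1) = A gamma(0) = (0.739429)(8.965325) = 6.629217.
Therefore gamma(1) = 6.6292 (to 4 decimal places).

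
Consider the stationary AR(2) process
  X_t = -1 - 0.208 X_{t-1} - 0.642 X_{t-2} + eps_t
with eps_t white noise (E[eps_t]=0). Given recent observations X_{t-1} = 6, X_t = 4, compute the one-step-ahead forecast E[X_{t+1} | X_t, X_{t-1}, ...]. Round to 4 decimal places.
E[X_{t+1} \mid \mathcal F_t] = -5.6840

For an AR(p) model X_t = c + sum_i phi_i X_{t-i} + eps_t, the
one-step-ahead conditional mean is
  E[X_{t+1} | X_t, ...] = c + sum_i phi_i X_{t+1-i}.
Substitute known values:
  E[X_{t+1} | ...] = -1 + (-0.208) * (4) + (-0.642) * (6)
                   = -5.6840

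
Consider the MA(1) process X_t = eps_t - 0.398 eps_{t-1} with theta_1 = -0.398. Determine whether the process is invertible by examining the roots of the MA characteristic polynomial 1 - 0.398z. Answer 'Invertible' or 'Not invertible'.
\text{Invertible}

The MA(q) characteristic polynomial is P(z) = 1 - 0.398z.
Invertibility requires all roots to lie outside the unit circle, i.e. |z| > 1 for every root.
This is linear in z: 1 + (-0.398) z = 0  =>  z = -1/(-0.398) = 2.512563,  |z| = 2.512563.
Moduli of all roots: 2.5126.
All moduli strictly greater than 1? Yes.
Verdict: Invertible.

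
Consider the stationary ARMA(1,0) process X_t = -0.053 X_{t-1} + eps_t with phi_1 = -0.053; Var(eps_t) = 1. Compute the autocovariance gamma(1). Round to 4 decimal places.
\gamma(1) = -0.0531

Multiply the model equation by X_{t-k} and take expectations. With theta_0 = psi_0 = 1 and psi_j the MA(infinity) weights, this gives
  gamma(k) - sum_i phi_i gamma(k-i) = c_k,
  c_k = sigma^2 * sum_{j=k..q} theta_j psi_{j-k}   (c_k = 0 for k > q),
using gamma(-m) = gamma(m).
Pure AR (q = 0): c_0 = sigma^2 = 1, c_k = 0 for k >= 1.
Equations for k = 0 and k = 1 (AR order 1):
  gamma(0) = phi_1 gamma(1) + c_0
  gamma(1) = phi_1 gamma(0) + c_1
Substituting the second into the first: gamma(0) (1 - phi_1^2) = c_0 + phi_1 c_1, so
  gamma(0) = c_0 / (1 - phi_1^2) = 1 / (1 - (-0.053)^2) = 1 / 0.997191 = 1.002817.
  gamma(1) = phi_1 gamma(0) = (-0.053)(1.002817) = -0.053149.
Therefore gamma(1) = -0.0531 (to 4 decimal places).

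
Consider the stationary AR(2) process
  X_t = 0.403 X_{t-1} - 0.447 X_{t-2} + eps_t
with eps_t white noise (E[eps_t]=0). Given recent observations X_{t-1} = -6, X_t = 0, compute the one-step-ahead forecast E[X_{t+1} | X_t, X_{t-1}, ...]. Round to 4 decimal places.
E[X_{t+1} \mid \mathcal F_t] = 2.6820

For an AR(p) model X_t = c + sum_i phi_i X_{t-i} + eps_t, the
one-step-ahead conditional mean is
  E[X_{t+1} | X_t, ...] = c + sum_i phi_i X_{t+1-i}.
Substitute known values:
  E[X_{t+1} | ...] = (0.403) * (0) + (-0.447) * (-6)
                   = 2.6820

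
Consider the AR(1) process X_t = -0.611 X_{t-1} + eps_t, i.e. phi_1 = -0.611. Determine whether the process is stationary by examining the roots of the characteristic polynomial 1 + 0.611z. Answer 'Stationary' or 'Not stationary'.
\text{Stationary}

The AR(p) characteristic polynomial is P(z) = 1 + 0.611z.
Stationarity requires all roots to lie outside the unit circle, i.e. |z| > 1 for every root.
This is linear in z: 1 + (0.611) z = 0  =>  z = -1/(0.611) = -1.636661,  |z| = 1.636661.
Moduli of all roots: 1.6367.
All moduli strictly greater than 1? Yes.
Verdict: Stationary.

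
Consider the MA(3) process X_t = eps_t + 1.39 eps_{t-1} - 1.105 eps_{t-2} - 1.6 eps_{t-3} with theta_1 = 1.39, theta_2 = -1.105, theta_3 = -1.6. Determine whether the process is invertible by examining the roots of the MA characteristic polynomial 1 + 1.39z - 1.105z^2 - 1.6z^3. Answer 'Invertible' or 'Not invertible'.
\text{Not invertible}

The MA(q) characteristic polynomial is P(z) = 1 + 1.39z - 1.105z^2 - 1.6z^3.
Invertibility requires all roots to lie outside the unit circle, i.e. |z| > 1 for every root.
Degree 3: look for a simple real root z0 first, then factor out (1 - z/z0) and solve the remaining quadratic.
Testing z0 = -0.8: P(-0.8) = 1 + (1.39)(-0.8) + (-1.105)(-0.8)^2 + (-1.6)(-0.8)^3
  = 1 + (-1.112) + (-0.7072) + (0.8192) = 0.  So z_0 = -0.8 is a root, |z_0| = 0.8.
Divide out the factor (1 + 1.25 z) = (1 - z/z0) (since 1/z0 = -1.25):
  P(z) = (1 + 1.25 z)(1 + (0.14) z + (-1.28) z^2)
  [check: z-coef 0.14 - (-1.25) = 1.39; z^2-coef -1.28 - (-1.25)(0.14) = -1.105; z^3-coef -(-1.25)(-1.28) = -1.6.]
Remaining roots from the quadratic factor 1 + (0.14) z + (-1.28) z^2:
  Set 1 + (0.14) z + (-1.28) z^2 = 0, i.e. a z^2 + b z + c = 0 with a = -1.28, b = 0.14, c = 1.
  Discriminant D = b^2 - 4ac = (0.14)^2 - 4*(-1.28)*1 = 0.0196 - (-5.12) = 5.1396.
  D >= 0, so the roots are real: z = (-b +/- sqrt(D)) / (2a) = (-0.14 +/- 2.267069) / (-2.56).
    z_1 = (-0.14 + 2.267069) / (-2.56) = -0.8309,   |z_1| = 0.8309.
    z_2 = (-0.14 - 2.267069) / (-2.56) = 0.9403,   |z_2| = 0.9403.
Moduli of all roots: 0.8000, 0.8309, 0.9403.
All moduli strictly greater than 1? No.
Verdict: Not invertible.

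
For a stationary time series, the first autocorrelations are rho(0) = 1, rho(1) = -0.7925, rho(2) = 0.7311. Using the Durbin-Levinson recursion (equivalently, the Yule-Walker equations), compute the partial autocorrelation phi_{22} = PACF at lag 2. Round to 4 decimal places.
\phi_{22} = 0.2770

The PACF at lag k is phi_{kk}, the last component of the solution
to the Yule-Walker system G_k phi = r_k where
  (G_k)_{ij} = rho(|i - j|), (r_k)_i = rho(i), i,j = 1..k.
Equivalently, Durbin-Levinson gives phi_{kk} iteratively:
  phi_{11} = rho(1)
  phi_{kk} = [rho(k) - sum_{j=1..k-1} phi_{k-1,j} rho(k-j)]
            / [1 - sum_{j=1..k-1} phi_{k-1,j} rho(j)],
  phi_{k,j} = phi_{k-1,j} - phi_{kk} phi_{k-1,k-j},  j = 1..k-1.
Step k = 1:
  phi_11 = rho(1) = -0.7925.
Step k = 2:
  phi_22 = [rho(2) - phi_11 rho(1)] / [1 - phi_11 rho(1)] = [0.7311 - (-0.7925)(-0.7925)] / [1 - (-0.7925)(-0.7925)]
         = 0.10304375 / 0.37194375 = 0.277.
Therefore phi_{22} = 0.2770.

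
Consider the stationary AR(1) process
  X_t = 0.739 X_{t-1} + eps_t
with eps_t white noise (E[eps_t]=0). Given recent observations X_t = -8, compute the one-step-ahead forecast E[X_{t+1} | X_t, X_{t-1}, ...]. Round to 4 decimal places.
E[X_{t+1} \mid \mathcal F_t] = -5.9120

For an AR(p) model X_t = c + sum_i phi_i X_{t-i} + eps_t, the
one-step-ahead conditional mean is
  E[X_{t+1} | X_t, ...] = c + sum_i phi_i X_{t+1-i}.
Substitute known values:
  E[X_{t+1} | ...] = (0.739) * (-8)
                   = -5.9120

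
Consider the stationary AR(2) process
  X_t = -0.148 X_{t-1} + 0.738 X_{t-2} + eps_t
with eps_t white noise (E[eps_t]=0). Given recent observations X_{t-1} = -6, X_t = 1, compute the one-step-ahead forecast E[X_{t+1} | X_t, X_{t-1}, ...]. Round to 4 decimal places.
E[X_{t+1} \mid \mathcal F_t] = -4.5760

For an AR(p) model X_t = c + sum_i phi_i X_{t-i} + eps_t, the
one-step-ahead conditional mean is
  E[X_{t+1} | X_t, ...] = c + sum_i phi_i X_{t+1-i}.
Substitute known values:
  E[X_{t+1} | ...] = (-0.148) * (1) + (0.738) * (-6)
                   = -4.5760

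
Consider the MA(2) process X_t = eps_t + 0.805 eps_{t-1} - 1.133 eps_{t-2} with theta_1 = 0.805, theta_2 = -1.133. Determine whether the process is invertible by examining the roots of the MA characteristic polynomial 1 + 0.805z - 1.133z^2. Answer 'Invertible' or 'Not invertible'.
\text{Not invertible}

The MA(q) characteristic polynomial is P(z) = 1 + 0.805z - 1.133z^2.
Invertibility requires all roots to lie outside the unit circle, i.e. |z| > 1 for every root.
Set 1 + (0.805) z + (-1.133) z^2 = 0, i.e. a z^2 + b z + c = 0 with a = -1.133, b = 0.805, c = 1.
Discriminant D = b^2 - 4ac = (0.805)^2 - 4*(-1.133)*1 = 0.648025 - (-4.532) = 5.180025.
D >= 0, so the roots are real: z = (-b +/- sqrt(D)) / (2a) = (-0.805 +/- 2.275967) / (-2.266).
  z_1 = (-0.805 + 2.275967) / (-2.266) = -0.6491,   |z_1| = 0.6491.
  z_2 = (-0.805 - 2.275967) / (-2.266) = 1.3596,   |z_2| = 1.3596.
Moduli of all roots: 0.6491, 1.3596.
All moduli strictly greater than 1? No.
Verdict: Not invertible.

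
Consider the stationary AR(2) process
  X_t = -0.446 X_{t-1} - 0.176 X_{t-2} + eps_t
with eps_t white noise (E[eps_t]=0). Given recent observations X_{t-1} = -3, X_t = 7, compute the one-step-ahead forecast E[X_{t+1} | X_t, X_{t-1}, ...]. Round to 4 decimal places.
E[X_{t+1} \mid \mathcal F_t] = -2.5940

For an AR(p) model X_t = c + sum_i phi_i X_{t-i} + eps_t, the
one-step-ahead conditional mean is
  E[X_{t+1} | X_t, ...] = c + sum_i phi_i X_{t+1-i}.
Substitute known values:
  E[X_{t+1} | ...] = (-0.446) * (7) + (-0.176) * (-3)
                   = -2.5940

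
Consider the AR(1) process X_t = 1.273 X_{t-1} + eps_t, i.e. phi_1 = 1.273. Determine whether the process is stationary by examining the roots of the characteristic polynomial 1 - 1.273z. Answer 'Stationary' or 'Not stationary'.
\text{Not stationary}

The AR(p) characteristic polynomial is P(z) = 1 - 1.273z.
Stationarity requires all roots to lie outside the unit circle, i.e. |z| > 1 for every root.
This is linear in z: 1 + (-1.273) z = 0  =>  z = -1/(-1.273) = 0.785546,  |z| = 0.785546.
Moduli of all roots: 0.7855.
All moduli strictly greater than 1? No.
Verdict: Not stationary.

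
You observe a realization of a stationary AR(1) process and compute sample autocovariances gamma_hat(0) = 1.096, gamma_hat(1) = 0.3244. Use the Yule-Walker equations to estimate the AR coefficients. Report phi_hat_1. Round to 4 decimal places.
\hat\phi_{1} = 0.2960

The Yule-Walker equations for an AR(p) process read, in matrix form,
  Gamma_p phi = r_p,   with   (Gamma_p)_{ij} = gamma(|i - j|),
                       (r_p)_i = gamma(i),   i,j = 1..p.
Substitute the sample gammas (Toeplitz matrix and right-hand side of size 1):
  Gamma_p = [[1.096]]
  r_p     = [0.3244]
With p = 1 this is the single equation gamma(0) phi_1 = gamma(1):
  phi_hat_1 = gamma(1) / gamma(0) = 0.3244 / 1.096 = 0.2960.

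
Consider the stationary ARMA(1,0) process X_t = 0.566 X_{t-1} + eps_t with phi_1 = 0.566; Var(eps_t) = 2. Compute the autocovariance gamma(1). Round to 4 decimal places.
\gamma(1) = 1.6656

Multiply the model equation by X_{t-k} and take expectations. With theta_0 = psi_0 = 1 and psi_j the MA(infinity) weights, this gives
  gamma(k) - sum_i phi_i gamma(k-i) = c_k,
  c_k = sigma^2 * sum_{j=k..q} theta_j psi_{j-k}   (c_k = 0 for k > q),
using gamma(-m) = gamma(m).
Pure AR (q = 0): c_0 = sigma^2 = 2, c_k = 0 for k >= 1.
Equations for k = 0 and k = 1 (AR order 1):
  gamma(0) = phi_1 gamma(1) + c_0
  gamma(1) = phi_1 gamma(0) + c_1
Substituting the second into the first: gamma(0) (1 - phi_1^2) = c_0 + phi_1 c_1, so
  gamma(0) = c_0 / (1 - phi_1^2) = 2 / (1 - (0.566)^2) = 2 / 0.679644 = 2.942717.
  gamma(1) = phi_1 gamma(0) = (0.566)(2.942717) = 1.665578.
Therefore gamma(1) = 1.6656 (to 4 decimal places).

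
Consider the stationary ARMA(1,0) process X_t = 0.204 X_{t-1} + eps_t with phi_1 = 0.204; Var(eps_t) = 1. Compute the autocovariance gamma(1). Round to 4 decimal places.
\gamma(1) = 0.2129

Multiply the model equation by X_{t-k} and take expectations. With theta_0 = psi_0 = 1 and psi_j the MA(infinity) weights, this gives
  gamma(k) - sum_i phi_i gamma(k-i) = c_k,
  c_k = sigma^2 * sum_{j=k..q} theta_j psi_{j-k}   (c_k = 0 for k > q),
using gamma(-m) = gamma(m).
Pure AR (q = 0): c_0 = sigma^2 = 1, c_k = 0 for k >= 1.
Equations for k = 0 and k = 1 (AR order 1):
  gamma(0) = phi_1 gamma(1) + c_0
  gamma(1) = phi_1 gamma(0) + c_1
Substituting the second into the first: gamma(0) (1 - phi_1^2) = c_0 + phi_1 c_1, so
  gamma(0) = c_0 / (1 - phi_1^2) = 1 / (1 - (0.204)^2) = 1 / 0.958384 = 1.043423.
  gamma(1) = phi_1 gamma(0) = (0.204)(1.043423) = 0.212858.
Therefore gamma(1) = 0.2129 (to 4 decimal places).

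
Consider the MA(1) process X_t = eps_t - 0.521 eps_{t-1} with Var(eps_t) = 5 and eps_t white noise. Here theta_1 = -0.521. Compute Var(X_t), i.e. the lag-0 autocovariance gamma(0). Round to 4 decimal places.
\gamma(0) = 6.3572

For an MA(q) process X_t = eps_t + sum_i theta_i eps_{t-i} with
Var(eps_t) = sigma^2, the variance is
  gamma(0) = sigma^2 * (1 + sum_i theta_i^2).
  sum_i theta_i^2 = (-0.521)^2 = 0.271441.
  gamma(0) = 5 * (1 + 0.271441) = 5 * 1.271441 = 6.357205, which rounds to 6.3572.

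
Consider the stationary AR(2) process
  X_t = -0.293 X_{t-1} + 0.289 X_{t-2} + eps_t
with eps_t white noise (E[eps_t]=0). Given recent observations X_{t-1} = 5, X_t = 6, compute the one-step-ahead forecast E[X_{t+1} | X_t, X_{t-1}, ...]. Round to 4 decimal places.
E[X_{t+1} \mid \mathcal F_t] = -0.3130

For an AR(p) model X_t = c + sum_i phi_i X_{t-i} + eps_t, the
one-step-ahead conditional mean is
  E[X_{t+1} | X_t, ...] = c + sum_i phi_i X_{t+1-i}.
Substitute known values:
  E[X_{t+1} | ...] = (-0.293) * (6) + (0.289) * (5)
                   = -0.3130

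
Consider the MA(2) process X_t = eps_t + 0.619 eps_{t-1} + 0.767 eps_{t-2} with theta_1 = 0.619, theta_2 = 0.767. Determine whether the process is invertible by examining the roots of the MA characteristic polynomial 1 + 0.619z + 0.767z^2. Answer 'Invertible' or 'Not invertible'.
\text{Invertible}

The MA(q) characteristic polynomial is P(z) = 1 + 0.619z + 0.767z^2.
Invertibility requires all roots to lie outside the unit circle, i.e. |z| > 1 for every root.
Set 1 + (0.619) z + (0.767) z^2 = 0, i.e. a z^2 + b z + c = 0 with a = 0.767, b = 0.619, c = 1.
Discriminant D = b^2 - 4ac = (0.619)^2 - 4*(0.767)*1 = 0.383161 - (3.068) = -2.684839.
D < 0, so the roots are the complex-conjugate pair z = (-b +/- i sqrt(-D)) / (2a) = -0.4035 +/- 1.0682i.
For a conjugate pair |z|^2 = z * conj(z) = (product of roots) = c/a = 1/(0.767) = 1.303781, so |z| = sqrt(1.303781) = 1.1418 for both roots.
Moduli of all roots: 1.1418, 1.1418.
All moduli strictly greater than 1? Yes.
Verdict: Invertible.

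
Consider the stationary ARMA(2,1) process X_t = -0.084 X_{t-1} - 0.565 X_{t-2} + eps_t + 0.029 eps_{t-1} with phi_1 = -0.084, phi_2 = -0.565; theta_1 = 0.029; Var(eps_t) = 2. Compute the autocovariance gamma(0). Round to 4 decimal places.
\gamma(0) = 2.9396

Multiply the model equation by X_{t-k} and take expectations. With theta_0 = psi_0 = 1 and psi_j the MA(infinity) weights, this gives
  gamma(k) - sum_i phi_i gamma(k-i) = c_k,
  c_k = sigma^2 * sum_{j=k..q} theta_j psi_{j-k}   (c_k = 0 for k > q),
using gamma(-m) = gamma(m).
psi-weights needed (psi_j = theta_j + sum_i phi_i psi_{j-i}):
  psi_1 = theta_1 + phi_1 = 0.029 + (-0.084) = -0.055
Right-hand sides:
  c_0 = sigma^2 (1 + theta_1 psi_1) = 2 * (1 + (0.029)(-0.055)) = 2 * 0.998405 = 1.99681
  c_1 = sigma^2 theta_1 = 2 * (0.029) = 0.058
  c_2 = 0
Equations for k = 0, 1, 2 (AR order 2, c_2 = 0):
  (E0) gamma(0) = phi_1 gamma(1) + phi_2 gamma(2) + c_0
  (E1) gamma(1) = phi_1 gamma(0) + phi_2 gamma(1) + c_1
  (E2) gamma(2) = phi_1 gamma(1) + phi_2 gamma(0)
From (E1): gamma(1) = A gamma(0) + B with
  A = phi_1 / (1 - phi_2) = -0.084 / 1.565 = -0.053674,   B = c_1 / (1 - phi_2) = 0.058 / 1.565 = 0.037061.
Insert (E2) into (E0): gamma(0) (1 - phi_2^2) = phi_1 (1 + phi_2) gamma(1) + c_0.
  phi_1 (1 + phi_2) = (-0.084)(0.435) = -0.03654,   1 - phi_2^2 = 0.680775.
Replace gamma(1) by A gamma(0) + B and collect gamma(0):
  gamma(0) [0.680775 - (-0.03654)(-0.053674)] = (-0.03654)(0.037061) + 1.99681
  gamma(0) * 0.678814 = 1.995456
  gamma(0) = 1.995456 / 0.678814 = 2.939622.
Therefore gamma(0) = 2.9396 (to 4 decimal places).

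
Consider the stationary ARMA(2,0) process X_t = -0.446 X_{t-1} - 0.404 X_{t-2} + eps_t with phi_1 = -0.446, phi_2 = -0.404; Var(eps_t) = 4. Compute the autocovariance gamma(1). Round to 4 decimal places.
\gamma(1) = -1.6889

Multiply the model equation by X_{t-k} and take expectations. With theta_0 = psi_0 = 1 and psi_j the MA(infinity) weights, this gives
  gamma(k) - sum_i phi_i gamma(k-i) = c_k,
  c_k = sigma^2 * sum_{j=k..q} theta_j psi_{j-k}   (c_k = 0 for k > q),
using gamma(-m) = gamma(m).
Pure AR (q = 0): c_0 = sigma^2 = 4, c_k = 0 for k >= 1.
Equations for k = 0, 1, 2 (AR order 2, c_2 = 0):
  (E0) gamma(0) = phi_1 gamma(1) + phi_2 gamma(2) + c_0
  (E1) gamma(1) = phi_1 gamma(0) + phi_2 gamma(1) + c_1
  (E2) gamma(2) = phi_1 gamma(1) + phi_2 gamma(0)
From (E1): gamma(1) = A gamma(0) + B with
  A = phi_1 / (1 - phi_2) = -0.446 / 1.404 = -0.317664,   B = c_1 / (1 - phi_2) = 0 / 1.404 = 0.
Insert (E2) into (E0): gamma(0) (1 - phi_2^2) = phi_1 (1 + phi_2) gamma(1) + c_0.
  phi_1 (1 + phi_2) = (-0.446)(0.596) = -0.265816,   1 - phi_2^2 = 0.836784.
Replace gamma(1) by A gamma(0) + B and collect gamma(0):
  gamma(0) [0.836784 - (-0.265816)(-0.317664)] = c_0 = 4
  gamma(0) * 0.752344 = 4
  gamma(0) = 4 / 0.752344 = 5.316718.
  gamma(1) = A gamma(0) = (-0.317664)(5.316718) = -1.688929.
Therefore gamma(1) = -1.6889 (to 4 decimal places).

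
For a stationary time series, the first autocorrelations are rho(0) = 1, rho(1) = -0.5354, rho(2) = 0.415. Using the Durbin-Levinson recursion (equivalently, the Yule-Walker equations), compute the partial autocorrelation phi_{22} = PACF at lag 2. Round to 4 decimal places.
\phi_{22} = 0.1799

The PACF at lag k is phi_{kk}, the last component of the solution
to the Yule-Walker system G_k phi = r_k where
  (G_k)_{ij} = rho(|i - j|), (r_k)_i = rho(i), i,j = 1..k.
Equivalently, Durbin-Levinson gives phi_{kk} iteratively:
  phi_{11} = rho(1)
  phi_{kk} = [rho(k) - sum_{j=1..k-1} phi_{k-1,j} rho(k-j)]
            / [1 - sum_{j=1..k-1} phi_{k-1,j} rho(j)],
  phi_{k,j} = phi_{k-1,j} - phi_{kk} phi_{k-1,k-j},  j = 1..k-1.
Step k = 1:
  phi_11 = rho(1) = -0.5354.
Step k = 2:
  phi_22 = [rho(2) - phi_11 rho(1)] / [1 - phi_11 rho(1)] = [0.415 - (-0.5354)(-0.5354)] / [1 - (-0.5354)(-0.5354)]
         = 0.12834684 / 0.71334684 = 0.1799.
Therefore phi_{22} = 0.1799.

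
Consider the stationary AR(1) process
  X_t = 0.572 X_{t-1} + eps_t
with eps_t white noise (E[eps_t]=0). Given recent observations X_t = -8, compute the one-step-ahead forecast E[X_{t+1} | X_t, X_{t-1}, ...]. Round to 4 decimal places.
E[X_{t+1} \mid \mathcal F_t] = -4.5760

For an AR(p) model X_t = c + sum_i phi_i X_{t-i} + eps_t, the
one-step-ahead conditional mean is
  E[X_{t+1} | X_t, ...] = c + sum_i phi_i X_{t+1-i}.
Substitute known values:
  E[X_{t+1} | ...] = (0.572) * (-8)
                   = -4.5760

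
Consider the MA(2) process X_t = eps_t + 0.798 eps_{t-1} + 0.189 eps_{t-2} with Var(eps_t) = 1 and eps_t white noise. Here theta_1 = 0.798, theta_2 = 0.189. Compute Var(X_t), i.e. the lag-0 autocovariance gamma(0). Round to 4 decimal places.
\gamma(0) = 1.6725

For an MA(q) process X_t = eps_t + sum_i theta_i eps_{t-i} with
Var(eps_t) = sigma^2, the variance is
  gamma(0) = sigma^2 * (1 + sum_i theta_i^2).
  sum_i theta_i^2 = (0.798)^2 + (0.189)^2 = 0.636804 + 0.035721 = 0.672525.
  gamma(0) = 1 * (1 + 0.672525) = 1 * 1.672525 = 1.672525, which rounds to 1.6725.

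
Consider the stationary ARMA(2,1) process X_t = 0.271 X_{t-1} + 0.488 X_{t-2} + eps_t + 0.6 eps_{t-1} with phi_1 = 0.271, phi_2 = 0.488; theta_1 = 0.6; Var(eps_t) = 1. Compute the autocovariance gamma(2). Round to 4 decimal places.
\gamma(2) = 2.6148

Multiply the model equation by X_{t-k} and take expectations. With theta_0 = psi_0 = 1 and psi_j the MA(infinity) weights, this gives
  gamma(k) - sum_i phi_i gamma(k-i) = c_k,
  c_k = sigma^2 * sum_{j=k..q} theta_j psi_{j-k}   (c_k = 0 for k > q),
using gamma(-m) = gamma(m).
psi-weights needed (psi_j = theta_j + sum_i phi_i psi_{j-i}):
  psi_1 = theta_1 + phi_1 = 0.6 + (0.271) = 0.871
Right-hand sides:
  c_0 = sigma^2 (1 + theta_1 psi_1) = 1 * (1 + (0.6)(0.871)) = 1 * 1.5226 = 1.5226
  c_1 = sigma^2 theta_1 = 1 * (0.6) = 0.6
  c_2 = 0
Equations for k = 0, 1, 2 (AR order 2, c_2 = 0):
  (E0) gamma(0) = phi_1 gamma(1) + phi_2 gamma(2) + c_0
  (E1) gamma(1) = phi_1 gamma(0) + phi_2 gamma(1) + c_1
  (E2) gamma(2) = phi_1 gamma(1) + phi_2 gamma(0)
From (E1): gamma(1) = A gamma(0) + B with
  A = phi_1 / (1 - phi_2) = 0.271 / 0.512 = 0.529297,   B = c_1 / (1 - phi_2) = 0.6 / 0.512 = 1.171875.
Insert (E2) into (E0): gamma(0) (1 - phi_2^2) = phi_1 (1 + phi_2) gamma(1) + c_0.
  phi_1 (1 + phi_2) = (0.271)(1.488) = 0.403248,   1 - phi_2^2 = 0.761856.
Replace gamma(1) by A gamma(0) + B and collect gamma(0):
  gamma(0) [0.761856 - (0.403248)(0.529297)] = (0.403248)(1.171875) + 1.5226
  gamma(0) * 0.548418 = 1.995156
  gamma(0) = 1.995156 / 0.548418 = 3.63802.
  gamma(1) = A gamma(0) + B = (0.529297)(3.63802) + (1.171875) = 3.097468.
  gamma(2) = phi_1 gamma(1) + phi_2 gamma(0) = (0.271)(3.097468) + (0.488)(3.63802) = 2.614768.
Therefore gamma(2) = 2.6148 (to 4 decimal places).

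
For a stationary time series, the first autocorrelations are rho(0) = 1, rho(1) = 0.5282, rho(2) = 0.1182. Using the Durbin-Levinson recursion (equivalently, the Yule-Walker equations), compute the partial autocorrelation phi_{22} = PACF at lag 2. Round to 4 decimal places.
\phi_{22} = -0.2230

The PACF at lag k is phi_{kk}, the last component of the solution
to the Yule-Walker system G_k phi = r_k where
  (G_k)_{ij} = rho(|i - j|), (r_k)_i = rho(i), i,j = 1..k.
Equivalently, Durbin-Levinson gives phi_{kk} iteratively:
  phi_{11} = rho(1)
  phi_{kk} = [rho(k) - sum_{j=1..k-1} phi_{k-1,j} rho(k-j)]
            / [1 - sum_{j=1..k-1} phi_{k-1,j} rho(j)],
  phi_{k,j} = phi_{k-1,j} - phi_{kk} phi_{k-1,k-j},  j = 1..k-1.
Step k = 1:
  phi_11 = rho(1) = 0.5282.
Step k = 2:
  phi_22 = [rho(2) - phi_11 rho(1)] / [1 - phi_11 rho(1)] = [0.1182 - (0.5282)(0.5282)] / [1 - (0.5282)(0.5282)]
         = -0.16079524 / 0.72100476 = -0.223.
Therefore phi_{22} = -0.2230.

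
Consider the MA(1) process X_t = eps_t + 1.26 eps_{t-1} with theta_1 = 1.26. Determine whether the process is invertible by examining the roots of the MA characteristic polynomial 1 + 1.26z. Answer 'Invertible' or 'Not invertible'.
\text{Not invertible}

The MA(q) characteristic polynomial is P(z) = 1 + 1.26z.
Invertibility requires all roots to lie outside the unit circle, i.e. |z| > 1 for every root.
This is linear in z: 1 + (1.26) z = 0  =>  z = -1/(1.26) = -0.793651,  |z| = 0.793651.
Moduli of all roots: 0.7937.
All moduli strictly greater than 1? No.
Verdict: Not invertible.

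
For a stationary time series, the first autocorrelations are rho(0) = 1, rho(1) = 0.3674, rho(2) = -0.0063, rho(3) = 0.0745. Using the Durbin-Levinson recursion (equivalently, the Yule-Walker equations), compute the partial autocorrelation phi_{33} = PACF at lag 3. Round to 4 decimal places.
\phi_{33} = 0.1630

The PACF at lag k is phi_{kk}, the last component of the solution
to the Yule-Walker system G_k phi = r_k where
  (G_k)_{ij} = rho(|i - j|), (r_k)_i = rho(i), i,j = 1..k.
Equivalently, Durbin-Levinson gives phi_{kk} iteratively:
  phi_{11} = rho(1)
  phi_{kk} = [rho(k) - sum_{j=1..k-1} phi_{k-1,j} rho(k-j)]
            / [1 - sum_{j=1..k-1} phi_{k-1,j} rho(j)],
  phi_{k,j} = phi_{k-1,j} - phi_{kk} phi_{k-1,k-j},  j = 1..k-1.
Step k = 1:
  phi_11 = rho(1) = 0.3674.
Step k = 2:
  phi_22 = [rho(2) - phi_11 rho(1)] / [1 - phi_11 rho(1)] = [-0.0063 - (0.3674)(0.3674)] / [1 - (0.3674)(0.3674)]
         = -0.14128276 / 0.86501724 = -0.163329.
  Update: phi_21 = phi_11 - phi_22 phi_11 = 0.3674 - (-0.163329)(0.3674) = 0.427407.
Step k = 3:
  phi_33 = [rho(3) - phi_21 rho(2) - phi_22 rho(1)] / [1 - phi_21 rho(1) - phi_22 rho(2)]
    numerator   = 0.0745 - (0.427407)(-0.0063) - (-0.163329)(0.3674) = 0.13719989
    denominator = 1 - (0.427407)(0.3674) - (-0.163329)(-0.0063) = 0.84194161
  phi_33 = 0.13719989 / 0.84194161 = 0.163.
Therefore phi_{33} = 0.1630.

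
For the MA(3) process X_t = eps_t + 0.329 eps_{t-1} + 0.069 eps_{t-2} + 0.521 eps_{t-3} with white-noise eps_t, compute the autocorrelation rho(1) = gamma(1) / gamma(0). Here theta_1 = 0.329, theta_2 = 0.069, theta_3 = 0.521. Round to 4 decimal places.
\rho(1) = 0.2800

For an MA(q) process with theta_0 = 1, the autocovariance is
  gamma(k) = sigma^2 * sum_{i=0..q-k} theta_i * theta_{i+k},
and rho(k) = gamma(k) / gamma(0). Sigma^2 cancels.
  numerator   = (1)*(0.329) + (0.329)*(0.069) + (0.069)*(0.521) = 0.38765.
  denominator = (1)^2 + (0.329)^2 + (0.069)^2 + (0.521)^2 = 1.384443.
  rho(1) = 0.38765 / 1.384443 = 0.2800.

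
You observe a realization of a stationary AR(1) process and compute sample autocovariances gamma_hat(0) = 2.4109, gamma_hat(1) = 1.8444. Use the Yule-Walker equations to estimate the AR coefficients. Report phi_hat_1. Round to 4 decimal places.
\hat\phi_{1} = 0.7650

The Yule-Walker equations for an AR(p) process read, in matrix form,
  Gamma_p phi = r_p,   with   (Gamma_p)_{ij} = gamma(|i - j|),
                       (r_p)_i = gamma(i),   i,j = 1..p.
Substitute the sample gammas (Toeplitz matrix and right-hand side of size 1):
  Gamma_p = [[2.4109]]
  r_p     = [1.8444]
With p = 1 this is the single equation gamma(0) phi_1 = gamma(1):
  phi_hat_1 = gamma(1) / gamma(0) = 1.8444 / 2.4109 = 0.7650.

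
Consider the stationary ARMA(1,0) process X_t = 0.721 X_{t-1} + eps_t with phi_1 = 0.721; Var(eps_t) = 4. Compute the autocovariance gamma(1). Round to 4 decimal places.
\gamma(1) = 6.0063

Multiply the model equation by X_{t-k} and take expectations. With theta_0 = psi_0 = 1 and psi_j the MA(infinity) weights, this gives
  gamma(k) - sum_i phi_i gamma(k-i) = c_k,
  c_k = sigma^2 * sum_{j=k..q} theta_j psi_{j-k}   (c_k = 0 for k > q),
using gamma(-m) = gamma(m).
Pure AR (q = 0): c_0 = sigma^2 = 4, c_k = 0 for k >= 1.
Equations for k = 0 and k = 1 (AR order 1):
  gamma(0) = phi_1 gamma(1) + c_0
  gamma(1) = phi_1 gamma(0) + c_1
Substituting the second into the first: gamma(0) (1 - phi_1^2) = c_0 + phi_1 c_1, so
  gamma(0) = c_0 / (1 - phi_1^2) = 4 / (1 - (0.721)^2) = 4 / 0.480159 = 8.330574.
  gamma(1) = phi_1 gamma(0) = (0.721)(8.330574) = 6.006344.
Therefore gamma(1) = 6.0063 (to 4 decimal places).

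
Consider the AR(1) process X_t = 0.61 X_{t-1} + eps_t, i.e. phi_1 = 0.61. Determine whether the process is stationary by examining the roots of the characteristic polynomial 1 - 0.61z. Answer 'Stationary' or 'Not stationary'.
\text{Stationary}

The AR(p) characteristic polynomial is P(z) = 1 - 0.61z.
Stationarity requires all roots to lie outside the unit circle, i.e. |z| > 1 for every root.
This is linear in z: 1 + (-0.61) z = 0  =>  z = -1/(-0.61) = 1.639344,  |z| = 1.639344.
Moduli of all roots: 1.6393.
All moduli strictly greater than 1? Yes.
Verdict: Stationary.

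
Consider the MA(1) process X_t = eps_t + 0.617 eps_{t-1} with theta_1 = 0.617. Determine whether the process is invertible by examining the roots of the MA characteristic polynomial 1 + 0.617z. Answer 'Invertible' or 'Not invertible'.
\text{Invertible}

The MA(q) characteristic polynomial is P(z) = 1 + 0.617z.
Invertibility requires all roots to lie outside the unit circle, i.e. |z| > 1 for every root.
This is linear in z: 1 + (0.617) z = 0  =>  z = -1/(0.617) = -1.620746,  |z| = 1.620746.
Moduli of all roots: 1.6207.
All moduli strictly greater than 1? Yes.
Verdict: Invertible.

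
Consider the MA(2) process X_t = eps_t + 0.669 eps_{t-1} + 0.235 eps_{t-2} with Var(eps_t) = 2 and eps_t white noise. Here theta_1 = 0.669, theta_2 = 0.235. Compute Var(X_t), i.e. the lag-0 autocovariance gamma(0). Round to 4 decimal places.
\gamma(0) = 3.0056

For an MA(q) process X_t = eps_t + sum_i theta_i eps_{t-i} with
Var(eps_t) = sigma^2, the variance is
  gamma(0) = sigma^2 * (1 + sum_i theta_i^2).
  sum_i theta_i^2 = (0.669)^2 + (0.235)^2 = 0.447561 + 0.055225 = 0.502786.
  gamma(0) = 2 * (1 + 0.502786) = 2 * 1.502786 = 3.005572, which rounds to 3.0056.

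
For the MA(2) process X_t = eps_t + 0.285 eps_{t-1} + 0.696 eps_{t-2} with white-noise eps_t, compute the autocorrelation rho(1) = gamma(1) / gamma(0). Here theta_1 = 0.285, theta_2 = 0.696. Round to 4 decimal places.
\rho(1) = 0.3087

For an MA(q) process with theta_0 = 1, the autocovariance is
  gamma(k) = sigma^2 * sum_{i=0..q-k} theta_i * theta_{i+k},
and rho(k) = gamma(k) / gamma(0). Sigma^2 cancels.
  numerator   = (1)*(0.285) + (0.285)*(0.696) = 0.48336.
  denominator = (1)^2 + (0.285)^2 + (0.696)^2 = 1.565641.
  rho(1) = 0.48336 / 1.565641 = 0.3087.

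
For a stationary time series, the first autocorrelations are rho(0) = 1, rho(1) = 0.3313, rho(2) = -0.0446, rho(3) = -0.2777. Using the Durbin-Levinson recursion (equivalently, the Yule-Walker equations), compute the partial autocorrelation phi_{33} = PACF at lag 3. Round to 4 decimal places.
\phi_{33} = -0.2350

The PACF at lag k is phi_{kk}, the last component of the solution
to the Yule-Walker system G_k phi = r_k where
  (G_k)_{ij} = rho(|i - j|), (r_k)_i = rho(i), i,j = 1..k.
Equivalently, Durbin-Levinson gives phi_{kk} iteratively:
  phi_{11} = rho(1)
  phi_{kk} = [rho(k) - sum_{j=1..k-1} phi_{k-1,j} rho(k-j)]
            / [1 - sum_{j=1..k-1} phi_{k-1,j} rho(j)],
  phi_{k,j} = phi_{k-1,j} - phi_{kk} phi_{k-1,k-j},  j = 1..k-1.
Step k = 1:
  phi_11 = rho(1) = 0.3313.
Step k = 2:
  phi_22 = [rho(2) - phi_11 rho(1)] / [1 - phi_11 rho(1)] = [-0.0446 - (0.3313)(0.3313)] / [1 - (0.3313)(0.3313)]
         = -0.15435969 / 0.89024031 = -0.173391.
  Update: phi_21 = phi_11 - phi_22 phi_11 = 0.3313 - (-0.173391)(0.3313) = 0.388744.
Step k = 3:
  phi_33 = [rho(3) - phi_21 rho(2) - phi_22 rho(1)] / [1 - phi_21 rho(1) - phi_22 rho(2)]
    numerator   = -0.2777 - (0.388744)(-0.0446) - (-0.173391)(0.3313) = -0.20291755
    denominator = 1 - (0.388744)(0.3313) - (-0.173391)(-0.0446) = 0.86347572
  phi_33 = -0.20291755 / 0.86347572 = -0.235.
Therefore phi_{33} = -0.2350.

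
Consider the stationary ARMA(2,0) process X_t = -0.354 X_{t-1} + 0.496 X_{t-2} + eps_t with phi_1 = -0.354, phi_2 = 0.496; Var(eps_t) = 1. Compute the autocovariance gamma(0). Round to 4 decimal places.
\gamma(0) = 2.6177

Multiply the model equation by X_{t-k} and take expectations. With theta_0 = psi_0 = 1 and psi_j the MA(infinity) weights, this gives
  gamma(k) - sum_i phi_i gamma(k-i) = c_k,
  c_k = sigma^2 * sum_{j=k..q} theta_j psi_{j-k}   (c_k = 0 for k > q),
using gamma(-m) = gamma(m).
Pure AR (q = 0): c_0 = sigma^2 = 1, c_k = 0 for k >= 1.
Equations for k = 0, 1, 2 (AR order 2, c_2 = 0):
  (E0) gamma(0) = phi_1 gamma(1) + phi_2 gamma(2) + c_0
  (E1) gamma(1) = phi_1 gamma(0) + phi_2 gamma(1) + c_1
  (E2) gamma(2) = phi_1 gamma(1) + phi_2 gamma(0)
From (E1): gamma(1) = A gamma(0) + B with
  A = phi_1 / (1 - phi_2) = -0.354 / 0.504 = -0.702381,   B = c_1 / (1 - phi_2) = 0 / 0.504 = 0.
Insert (E2) into (E0): gamma(0) (1 - phi_2^2) = phi_1 (1 + phi_2) gamma(1) + c_0.
  phi_1 (1 + phi_2) = (-0.354)(1.496) = -0.529584,   1 - phi_2^2 = 0.753984.
Replace gamma(1) by A gamma(0) + B and collect gamma(0):
  gamma(0) [0.753984 - (-0.529584)(-0.702381)] = c_0 = 1
  gamma(0) * 0.382014 = 1
  gamma(0) = 1 / 0.382014 = 2.617703.
Therefore gamma(0) = 2.6177 (to 4 decimal places).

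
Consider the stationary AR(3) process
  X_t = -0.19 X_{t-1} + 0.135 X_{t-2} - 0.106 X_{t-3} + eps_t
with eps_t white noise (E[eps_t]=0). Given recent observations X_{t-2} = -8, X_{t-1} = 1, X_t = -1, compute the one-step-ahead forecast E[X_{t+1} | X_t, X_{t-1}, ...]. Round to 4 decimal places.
E[X_{t+1} \mid \mathcal F_t] = 1.1730

For an AR(p) model X_t = c + sum_i phi_i X_{t-i} + eps_t, the
one-step-ahead conditional mean is
  E[X_{t+1} | X_t, ...] = c + sum_i phi_i X_{t+1-i}.
Substitute known values:
  E[X_{t+1} | ...] = (-0.19) * (-1) + (0.135) * (1) + (-0.106) * (-8)
                   = 1.1730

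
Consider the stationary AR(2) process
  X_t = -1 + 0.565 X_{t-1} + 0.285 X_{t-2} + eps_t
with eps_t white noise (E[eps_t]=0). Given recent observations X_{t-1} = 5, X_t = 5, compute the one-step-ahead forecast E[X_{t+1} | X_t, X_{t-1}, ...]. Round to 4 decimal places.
E[X_{t+1} \mid \mathcal F_t] = 3.2500

For an AR(p) model X_t = c + sum_i phi_i X_{t-i} + eps_t, the
one-step-ahead conditional mean is
  E[X_{t+1} | X_t, ...] = c + sum_i phi_i X_{t+1-i}.
Substitute known values:
  E[X_{t+1} | ...] = -1 + (0.565) * (5) + (0.285) * (5)
                   = 3.2500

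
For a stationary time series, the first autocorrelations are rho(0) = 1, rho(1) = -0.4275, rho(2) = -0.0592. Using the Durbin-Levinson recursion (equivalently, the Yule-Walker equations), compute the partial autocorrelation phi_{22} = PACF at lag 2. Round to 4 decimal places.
\phi_{22} = -0.2961

The PACF at lag k is phi_{kk}, the last component of the solution
to the Yule-Walker system G_k phi = r_k where
  (G_k)_{ij} = rho(|i - j|), (r_k)_i = rho(i), i,j = 1..k.
Equivalently, Durbin-Levinson gives phi_{kk} iteratively:
  phi_{11} = rho(1)
  phi_{kk} = [rho(k) - sum_{j=1..k-1} phi_{k-1,j} rho(k-j)]
            / [1 - sum_{j=1..k-1} phi_{k-1,j} rho(j)],
  phi_{k,j} = phi_{k-1,j} - phi_{kk} phi_{k-1,k-j},  j = 1..k-1.
Step k = 1:
  phi_11 = rho(1) = -0.4275.
Step k = 2:
  phi_22 = [rho(2) - phi_11 rho(1)] / [1 - phi_11 rho(1)] = [-0.0592 - (-0.4275)(-0.4275)] / [1 - (-0.4275)(-0.4275)]
         = -0.24195625 / 0.81724375 = -0.2961.
Therefore phi_{22} = -0.2961.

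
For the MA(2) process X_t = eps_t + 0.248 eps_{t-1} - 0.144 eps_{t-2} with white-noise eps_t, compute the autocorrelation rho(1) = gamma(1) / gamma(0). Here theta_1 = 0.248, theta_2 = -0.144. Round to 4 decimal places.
\rho(1) = 0.1962

For an MA(q) process with theta_0 = 1, the autocovariance is
  gamma(k) = sigma^2 * sum_{i=0..q-k} theta_i * theta_{i+k},
and rho(k) = gamma(k) / gamma(0). Sigma^2 cancels.
  numerator   = (1)*(0.248) + (0.248)*(-0.144) = 0.212288.
  denominator = (1)^2 + (0.248)^2 + (-0.144)^2 = 1.08224.
  rho(1) = 0.212288 / 1.08224 = 0.1962.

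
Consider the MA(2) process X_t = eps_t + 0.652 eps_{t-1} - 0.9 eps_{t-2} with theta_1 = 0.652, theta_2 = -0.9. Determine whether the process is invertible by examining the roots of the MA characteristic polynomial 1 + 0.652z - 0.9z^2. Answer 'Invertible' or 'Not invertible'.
\text{Not invertible}

The MA(q) characteristic polynomial is P(z) = 1 + 0.652z - 0.9z^2.
Invertibility requires all roots to lie outside the unit circle, i.e. |z| > 1 for every root.
Set 1 + (0.652) z + (-0.9) z^2 = 0, i.e. a z^2 + b z + c = 0 with a = -0.9, b = 0.652, c = 1.
Discriminant D = b^2 - 4ac = (0.652)^2 - 4*(-0.9)*1 = 0.425104 - (-3.6) = 4.025104.
D >= 0, so the roots are real: z = (-b +/- sqrt(D)) / (2a) = (-0.652 +/- 2.006266) / (-1.8).
  z_1 = (-0.652 + 2.006266) / (-1.8) = -0.7524,   |z_1| = 0.7524.
  z_2 = (-0.652 - 2.006266) / (-1.8) = 1.4768,   |z_2| = 1.4768.
Moduli of all roots: 0.7524, 1.4768.
All moduli strictly greater than 1? No.
Verdict: Not invertible.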